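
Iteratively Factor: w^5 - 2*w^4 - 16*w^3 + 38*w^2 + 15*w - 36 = (w - 1)*(w^4 - w^3 - 17*w^2 + 21*w + 36) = (w - 1)*(w + 4)*(w^3 - 5*w^2 + 3*w + 9) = (w - 3)*(w - 1)*(w + 4)*(w^2 - 2*w - 3) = (w - 3)*(w - 1)*(w + 1)*(w + 4)*(w - 3)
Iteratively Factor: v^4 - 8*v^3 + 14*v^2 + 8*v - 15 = (v - 3)*(v^3 - 5*v^2 - v + 5) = (v - 5)*(v - 3)*(v^2 - 1) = (v - 5)*(v - 3)*(v + 1)*(v - 1)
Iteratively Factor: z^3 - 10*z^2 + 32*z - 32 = (z - 4)*(z^2 - 6*z + 8) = (z - 4)^2*(z - 2)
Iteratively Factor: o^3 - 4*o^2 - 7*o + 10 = (o - 5)*(o^2 + o - 2) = (o - 5)*(o + 2)*(o - 1)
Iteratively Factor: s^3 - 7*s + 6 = (s - 2)*(s^2 + 2*s - 3) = (s - 2)*(s + 3)*(s - 1)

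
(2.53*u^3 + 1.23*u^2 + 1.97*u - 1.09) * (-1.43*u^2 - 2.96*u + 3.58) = -3.6179*u^5 - 9.2477*u^4 + 2.5995*u^3 + 0.1309*u^2 + 10.279*u - 3.9022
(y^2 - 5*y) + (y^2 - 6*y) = 2*y^2 - 11*y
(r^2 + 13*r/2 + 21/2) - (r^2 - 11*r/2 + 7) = 12*r + 7/2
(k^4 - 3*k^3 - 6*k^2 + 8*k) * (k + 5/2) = k^5 - k^4/2 - 27*k^3/2 - 7*k^2 + 20*k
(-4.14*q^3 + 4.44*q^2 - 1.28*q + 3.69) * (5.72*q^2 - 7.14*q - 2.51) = -23.6808*q^5 + 54.9564*q^4 - 28.6318*q^3 + 19.1016*q^2 - 23.1338*q - 9.2619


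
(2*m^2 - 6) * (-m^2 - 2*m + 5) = -2*m^4 - 4*m^3 + 16*m^2 + 12*m - 30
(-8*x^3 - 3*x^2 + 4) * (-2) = 16*x^3 + 6*x^2 - 8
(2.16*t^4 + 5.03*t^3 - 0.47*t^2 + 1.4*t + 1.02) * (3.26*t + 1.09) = 7.0416*t^5 + 18.7522*t^4 + 3.9505*t^3 + 4.0517*t^2 + 4.8512*t + 1.1118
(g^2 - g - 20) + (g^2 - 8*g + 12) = 2*g^2 - 9*g - 8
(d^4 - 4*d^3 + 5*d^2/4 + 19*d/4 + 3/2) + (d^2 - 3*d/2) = d^4 - 4*d^3 + 9*d^2/4 + 13*d/4 + 3/2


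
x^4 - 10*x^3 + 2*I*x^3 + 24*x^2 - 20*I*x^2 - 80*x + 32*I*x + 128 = (x - 8)*(x - 2)*(x - 2*I)*(x + 4*I)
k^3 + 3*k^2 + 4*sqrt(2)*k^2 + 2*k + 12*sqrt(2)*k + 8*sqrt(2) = (k + 1)*(k + 2)*(k + 4*sqrt(2))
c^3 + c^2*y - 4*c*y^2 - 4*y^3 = (c - 2*y)*(c + y)*(c + 2*y)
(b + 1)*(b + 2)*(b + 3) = b^3 + 6*b^2 + 11*b + 6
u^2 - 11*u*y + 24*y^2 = (u - 8*y)*(u - 3*y)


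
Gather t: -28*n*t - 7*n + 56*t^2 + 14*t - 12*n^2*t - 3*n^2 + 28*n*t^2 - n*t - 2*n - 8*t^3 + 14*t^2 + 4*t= -3*n^2 - 9*n - 8*t^3 + t^2*(28*n + 70) + t*(-12*n^2 - 29*n + 18)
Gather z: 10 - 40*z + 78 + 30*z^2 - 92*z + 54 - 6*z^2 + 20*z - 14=24*z^2 - 112*z + 128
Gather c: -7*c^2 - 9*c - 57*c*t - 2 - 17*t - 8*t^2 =-7*c^2 + c*(-57*t - 9) - 8*t^2 - 17*t - 2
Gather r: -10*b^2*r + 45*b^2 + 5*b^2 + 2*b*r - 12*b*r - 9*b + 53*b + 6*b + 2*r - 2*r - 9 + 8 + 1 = 50*b^2 + 50*b + r*(-10*b^2 - 10*b)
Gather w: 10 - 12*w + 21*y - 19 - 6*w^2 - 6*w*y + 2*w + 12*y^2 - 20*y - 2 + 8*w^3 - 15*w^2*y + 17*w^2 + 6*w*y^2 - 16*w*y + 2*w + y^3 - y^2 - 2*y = 8*w^3 + w^2*(11 - 15*y) + w*(6*y^2 - 22*y - 8) + y^3 + 11*y^2 - y - 11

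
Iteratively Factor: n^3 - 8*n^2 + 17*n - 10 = (n - 2)*(n^2 - 6*n + 5) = (n - 5)*(n - 2)*(n - 1)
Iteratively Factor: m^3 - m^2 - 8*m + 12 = (m - 2)*(m^2 + m - 6) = (m - 2)*(m + 3)*(m - 2)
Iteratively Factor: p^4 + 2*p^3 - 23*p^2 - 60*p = (p)*(p^3 + 2*p^2 - 23*p - 60) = p*(p - 5)*(p^2 + 7*p + 12) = p*(p - 5)*(p + 3)*(p + 4)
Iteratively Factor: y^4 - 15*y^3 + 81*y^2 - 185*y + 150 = (y - 2)*(y^3 - 13*y^2 + 55*y - 75) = (y - 5)*(y - 2)*(y^2 - 8*y + 15) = (y - 5)*(y - 3)*(y - 2)*(y - 5)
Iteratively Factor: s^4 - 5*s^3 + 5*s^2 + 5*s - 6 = (s + 1)*(s^3 - 6*s^2 + 11*s - 6) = (s - 3)*(s + 1)*(s^2 - 3*s + 2) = (s - 3)*(s - 1)*(s + 1)*(s - 2)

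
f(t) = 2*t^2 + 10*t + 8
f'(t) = 4*t + 10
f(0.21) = 10.19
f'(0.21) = 10.84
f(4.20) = 85.28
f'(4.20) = 26.80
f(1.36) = 25.30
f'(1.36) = 15.44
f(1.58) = 28.79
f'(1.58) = 16.32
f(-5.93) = 19.03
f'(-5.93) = -13.72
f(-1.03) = -0.18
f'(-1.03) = 5.88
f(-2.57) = -4.49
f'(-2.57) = -0.28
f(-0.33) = 4.92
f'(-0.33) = 8.68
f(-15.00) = 308.00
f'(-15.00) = -50.00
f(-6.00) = 20.00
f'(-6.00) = -14.00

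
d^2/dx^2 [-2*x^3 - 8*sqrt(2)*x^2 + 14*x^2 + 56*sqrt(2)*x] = -12*x - 16*sqrt(2) + 28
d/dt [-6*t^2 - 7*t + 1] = -12*t - 7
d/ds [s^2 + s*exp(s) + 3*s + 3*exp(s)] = s*exp(s) + 2*s + 4*exp(s) + 3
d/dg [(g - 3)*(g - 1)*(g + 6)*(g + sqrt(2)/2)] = 4*g^3 + 3*sqrt(2)*g^2/2 + 6*g^2 - 42*g + 2*sqrt(2)*g - 21*sqrt(2)/2 + 18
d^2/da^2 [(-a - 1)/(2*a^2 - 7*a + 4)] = 2*(-(a + 1)*(4*a - 7)^2 + (6*a - 5)*(2*a^2 - 7*a + 4))/(2*a^2 - 7*a + 4)^3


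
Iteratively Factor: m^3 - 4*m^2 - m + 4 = (m - 1)*(m^2 - 3*m - 4) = (m - 1)*(m + 1)*(m - 4)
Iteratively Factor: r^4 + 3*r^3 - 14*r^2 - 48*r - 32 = (r + 2)*(r^3 + r^2 - 16*r - 16) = (r + 2)*(r + 4)*(r^2 - 3*r - 4) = (r - 4)*(r + 2)*(r + 4)*(r + 1)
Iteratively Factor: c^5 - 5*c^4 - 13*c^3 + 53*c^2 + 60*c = (c)*(c^4 - 5*c^3 - 13*c^2 + 53*c + 60) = c*(c - 4)*(c^3 - c^2 - 17*c - 15) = c*(c - 4)*(c + 3)*(c^2 - 4*c - 5) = c*(c - 5)*(c - 4)*(c + 3)*(c + 1)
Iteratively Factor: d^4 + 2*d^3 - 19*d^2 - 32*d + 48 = (d - 1)*(d^3 + 3*d^2 - 16*d - 48) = (d - 4)*(d - 1)*(d^2 + 7*d + 12) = (d - 4)*(d - 1)*(d + 4)*(d + 3)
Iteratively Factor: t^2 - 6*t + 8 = (t - 4)*(t - 2)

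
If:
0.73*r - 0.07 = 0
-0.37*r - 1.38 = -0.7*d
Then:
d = 2.02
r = 0.10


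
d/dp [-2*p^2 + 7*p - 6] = 7 - 4*p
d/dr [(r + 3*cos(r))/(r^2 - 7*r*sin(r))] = (-3*r^2*sin(r) + 7*r^2*cos(r) - r^2 - 6*r*cos(r) + 21*r + 21*sin(2*r)/2)/(r^2*(r - 7*sin(r))^2)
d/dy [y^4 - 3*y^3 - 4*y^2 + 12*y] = 4*y^3 - 9*y^2 - 8*y + 12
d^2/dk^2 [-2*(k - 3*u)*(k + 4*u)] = -4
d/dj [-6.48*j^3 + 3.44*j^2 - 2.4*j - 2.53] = -19.44*j^2 + 6.88*j - 2.4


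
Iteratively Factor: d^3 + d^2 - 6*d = (d + 3)*(d^2 - 2*d) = (d - 2)*(d + 3)*(d)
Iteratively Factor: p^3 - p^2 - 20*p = (p - 5)*(p^2 + 4*p) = p*(p - 5)*(p + 4)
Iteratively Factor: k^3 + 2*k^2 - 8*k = (k + 4)*(k^2 - 2*k) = (k - 2)*(k + 4)*(k)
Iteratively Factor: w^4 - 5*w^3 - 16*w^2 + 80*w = (w + 4)*(w^3 - 9*w^2 + 20*w) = w*(w + 4)*(w^2 - 9*w + 20) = w*(w - 4)*(w + 4)*(w - 5)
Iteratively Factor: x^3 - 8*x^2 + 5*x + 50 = (x + 2)*(x^2 - 10*x + 25) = (x - 5)*(x + 2)*(x - 5)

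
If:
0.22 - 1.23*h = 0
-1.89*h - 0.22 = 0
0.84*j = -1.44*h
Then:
No Solution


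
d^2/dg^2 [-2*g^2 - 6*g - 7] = -4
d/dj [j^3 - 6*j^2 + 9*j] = 3*j^2 - 12*j + 9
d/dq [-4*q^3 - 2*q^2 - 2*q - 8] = -12*q^2 - 4*q - 2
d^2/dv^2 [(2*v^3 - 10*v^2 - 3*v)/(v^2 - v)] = -22/(v^3 - 3*v^2 + 3*v - 1)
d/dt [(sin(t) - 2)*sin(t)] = 2*(sin(t) - 1)*cos(t)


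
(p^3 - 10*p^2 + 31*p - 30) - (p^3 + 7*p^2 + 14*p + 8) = -17*p^2 + 17*p - 38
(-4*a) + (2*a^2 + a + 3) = 2*a^2 - 3*a + 3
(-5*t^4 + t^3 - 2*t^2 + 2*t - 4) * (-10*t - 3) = 50*t^5 + 5*t^4 + 17*t^3 - 14*t^2 + 34*t + 12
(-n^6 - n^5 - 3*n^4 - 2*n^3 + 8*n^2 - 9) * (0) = 0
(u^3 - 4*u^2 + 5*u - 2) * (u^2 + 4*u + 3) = u^5 - 8*u^3 + 6*u^2 + 7*u - 6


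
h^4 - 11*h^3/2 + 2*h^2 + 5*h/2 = h*(h - 5)*(h - 1)*(h + 1/2)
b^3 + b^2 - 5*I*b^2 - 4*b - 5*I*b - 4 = (b + 1)*(b - 4*I)*(b - I)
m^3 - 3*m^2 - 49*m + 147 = (m - 7)*(m - 3)*(m + 7)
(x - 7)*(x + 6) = x^2 - x - 42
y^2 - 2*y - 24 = (y - 6)*(y + 4)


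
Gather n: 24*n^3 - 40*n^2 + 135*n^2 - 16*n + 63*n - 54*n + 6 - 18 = 24*n^3 + 95*n^2 - 7*n - 12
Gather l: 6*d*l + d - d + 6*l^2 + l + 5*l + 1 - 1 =6*l^2 + l*(6*d + 6)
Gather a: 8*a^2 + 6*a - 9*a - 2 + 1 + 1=8*a^2 - 3*a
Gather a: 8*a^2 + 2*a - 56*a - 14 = 8*a^2 - 54*a - 14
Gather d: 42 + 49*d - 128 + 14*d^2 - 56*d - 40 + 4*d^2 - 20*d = 18*d^2 - 27*d - 126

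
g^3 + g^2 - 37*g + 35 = (g - 5)*(g - 1)*(g + 7)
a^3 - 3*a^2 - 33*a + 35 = (a - 7)*(a - 1)*(a + 5)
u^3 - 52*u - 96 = (u - 8)*(u + 2)*(u + 6)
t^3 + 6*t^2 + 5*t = t*(t + 1)*(t + 5)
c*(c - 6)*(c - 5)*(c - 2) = c^4 - 13*c^3 + 52*c^2 - 60*c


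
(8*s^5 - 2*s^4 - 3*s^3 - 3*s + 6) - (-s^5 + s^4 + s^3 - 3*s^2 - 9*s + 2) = 9*s^5 - 3*s^4 - 4*s^3 + 3*s^2 + 6*s + 4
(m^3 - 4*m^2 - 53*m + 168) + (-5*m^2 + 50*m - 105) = m^3 - 9*m^2 - 3*m + 63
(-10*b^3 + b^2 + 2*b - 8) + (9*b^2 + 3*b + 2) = -10*b^3 + 10*b^2 + 5*b - 6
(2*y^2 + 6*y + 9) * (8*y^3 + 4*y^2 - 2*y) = 16*y^5 + 56*y^4 + 92*y^3 + 24*y^2 - 18*y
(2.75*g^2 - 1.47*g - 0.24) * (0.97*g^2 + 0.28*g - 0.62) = 2.6675*g^4 - 0.6559*g^3 - 2.3494*g^2 + 0.8442*g + 0.1488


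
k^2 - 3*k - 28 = (k - 7)*(k + 4)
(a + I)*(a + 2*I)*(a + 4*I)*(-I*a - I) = -I*a^4 + 7*a^3 - I*a^3 + 7*a^2 + 14*I*a^2 - 8*a + 14*I*a - 8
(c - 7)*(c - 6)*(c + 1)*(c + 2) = c^4 - 10*c^3 + 5*c^2 + 100*c + 84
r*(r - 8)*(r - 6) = r^3 - 14*r^2 + 48*r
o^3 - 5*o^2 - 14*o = o*(o - 7)*(o + 2)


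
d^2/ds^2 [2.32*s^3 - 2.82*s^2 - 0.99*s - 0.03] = 13.92*s - 5.64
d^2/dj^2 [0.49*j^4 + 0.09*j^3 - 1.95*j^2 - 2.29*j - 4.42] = 5.88*j^2 + 0.54*j - 3.9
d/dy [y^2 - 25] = 2*y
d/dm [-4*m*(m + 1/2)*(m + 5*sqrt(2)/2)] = -12*m^2 - 20*sqrt(2)*m - 4*m - 5*sqrt(2)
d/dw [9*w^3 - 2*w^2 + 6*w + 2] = 27*w^2 - 4*w + 6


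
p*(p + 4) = p^2 + 4*p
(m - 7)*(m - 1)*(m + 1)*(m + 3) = m^4 - 4*m^3 - 22*m^2 + 4*m + 21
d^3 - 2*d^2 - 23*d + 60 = (d - 4)*(d - 3)*(d + 5)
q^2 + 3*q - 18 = (q - 3)*(q + 6)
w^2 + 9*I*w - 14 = (w + 2*I)*(w + 7*I)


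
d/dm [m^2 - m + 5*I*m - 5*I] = 2*m - 1 + 5*I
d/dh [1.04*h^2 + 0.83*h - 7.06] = 2.08*h + 0.83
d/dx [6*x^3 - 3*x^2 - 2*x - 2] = 18*x^2 - 6*x - 2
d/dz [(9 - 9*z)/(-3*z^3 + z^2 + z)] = 9*(-6*z^3 + 10*z^2 - 2*z - 1)/(z^2*(9*z^4 - 6*z^3 - 5*z^2 + 2*z + 1))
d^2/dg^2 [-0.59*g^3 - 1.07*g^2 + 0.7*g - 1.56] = -3.54*g - 2.14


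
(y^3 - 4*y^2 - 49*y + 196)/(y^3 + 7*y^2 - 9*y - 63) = (y^2 - 11*y + 28)/(y^2 - 9)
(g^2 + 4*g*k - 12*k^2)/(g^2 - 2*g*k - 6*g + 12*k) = (g + 6*k)/(g - 6)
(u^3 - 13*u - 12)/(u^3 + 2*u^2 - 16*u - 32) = (u^2 + 4*u + 3)/(u^2 + 6*u + 8)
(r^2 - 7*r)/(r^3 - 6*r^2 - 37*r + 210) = r/(r^2 + r - 30)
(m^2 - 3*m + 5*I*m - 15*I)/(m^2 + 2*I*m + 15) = (m - 3)/(m - 3*I)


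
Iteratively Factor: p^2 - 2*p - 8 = (p - 4)*(p + 2)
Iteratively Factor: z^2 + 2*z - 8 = (z + 4)*(z - 2)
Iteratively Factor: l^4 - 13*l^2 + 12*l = (l - 1)*(l^3 + l^2 - 12*l) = (l - 3)*(l - 1)*(l^2 + 4*l) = (l - 3)*(l - 1)*(l + 4)*(l)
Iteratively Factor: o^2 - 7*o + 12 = (o - 4)*(o - 3)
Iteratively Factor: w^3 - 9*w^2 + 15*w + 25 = (w - 5)*(w^2 - 4*w - 5) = (w - 5)*(w + 1)*(w - 5)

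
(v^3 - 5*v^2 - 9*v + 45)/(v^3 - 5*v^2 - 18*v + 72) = (v^2 - 2*v - 15)/(v^2 - 2*v - 24)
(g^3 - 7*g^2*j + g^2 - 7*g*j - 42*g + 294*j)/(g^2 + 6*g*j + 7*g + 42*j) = (g^2 - 7*g*j - 6*g + 42*j)/(g + 6*j)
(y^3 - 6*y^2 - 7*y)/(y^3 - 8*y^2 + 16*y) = (y^2 - 6*y - 7)/(y^2 - 8*y + 16)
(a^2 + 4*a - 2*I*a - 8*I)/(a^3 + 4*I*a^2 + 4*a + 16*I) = (a + 4)/(a^2 + 6*I*a - 8)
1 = 1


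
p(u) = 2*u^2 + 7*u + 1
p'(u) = 4*u + 7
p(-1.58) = -5.07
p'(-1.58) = 0.68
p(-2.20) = -4.72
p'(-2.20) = -1.80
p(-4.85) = 14.10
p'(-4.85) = -12.40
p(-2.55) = -3.84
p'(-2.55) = -3.20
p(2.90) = 38.12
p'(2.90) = 18.60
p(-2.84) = -2.75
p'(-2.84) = -4.36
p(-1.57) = -5.06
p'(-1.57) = 0.72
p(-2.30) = -4.52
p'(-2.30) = -2.20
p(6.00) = 115.00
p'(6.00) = 31.00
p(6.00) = 115.00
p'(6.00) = 31.00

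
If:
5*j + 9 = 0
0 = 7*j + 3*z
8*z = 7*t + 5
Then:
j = -9/5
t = 143/35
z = 21/5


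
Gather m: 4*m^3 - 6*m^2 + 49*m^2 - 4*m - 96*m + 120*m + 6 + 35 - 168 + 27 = 4*m^3 + 43*m^2 + 20*m - 100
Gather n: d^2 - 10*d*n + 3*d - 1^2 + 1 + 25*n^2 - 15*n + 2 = d^2 + 3*d + 25*n^2 + n*(-10*d - 15) + 2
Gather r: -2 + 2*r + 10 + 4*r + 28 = 6*r + 36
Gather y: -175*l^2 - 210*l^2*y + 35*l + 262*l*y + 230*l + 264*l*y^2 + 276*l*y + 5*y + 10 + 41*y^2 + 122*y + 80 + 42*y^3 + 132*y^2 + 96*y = -175*l^2 + 265*l + 42*y^3 + y^2*(264*l + 173) + y*(-210*l^2 + 538*l + 223) + 90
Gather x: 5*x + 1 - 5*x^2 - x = -5*x^2 + 4*x + 1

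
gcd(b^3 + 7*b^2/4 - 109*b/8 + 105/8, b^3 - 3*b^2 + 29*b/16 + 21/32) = b^2 - 13*b/4 + 21/8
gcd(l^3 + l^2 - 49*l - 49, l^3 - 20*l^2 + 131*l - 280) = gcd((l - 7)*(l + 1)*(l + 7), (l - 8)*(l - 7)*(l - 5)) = l - 7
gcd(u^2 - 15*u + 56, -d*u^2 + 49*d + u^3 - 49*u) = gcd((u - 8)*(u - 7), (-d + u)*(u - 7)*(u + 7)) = u - 7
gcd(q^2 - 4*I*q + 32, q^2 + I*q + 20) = 1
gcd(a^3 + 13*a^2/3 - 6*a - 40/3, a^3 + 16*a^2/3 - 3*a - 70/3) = a^2 + 3*a - 10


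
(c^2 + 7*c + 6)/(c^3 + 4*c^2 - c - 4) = (c + 6)/(c^2 + 3*c - 4)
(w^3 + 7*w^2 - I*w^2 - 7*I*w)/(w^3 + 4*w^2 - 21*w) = (w - I)/(w - 3)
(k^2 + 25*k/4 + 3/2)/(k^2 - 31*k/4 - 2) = (k + 6)/(k - 8)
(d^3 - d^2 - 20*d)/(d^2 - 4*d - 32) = d*(d - 5)/(d - 8)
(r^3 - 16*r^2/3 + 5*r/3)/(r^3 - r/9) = 3*(r - 5)/(3*r + 1)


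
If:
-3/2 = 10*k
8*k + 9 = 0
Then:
No Solution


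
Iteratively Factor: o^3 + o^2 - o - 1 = (o + 1)*(o^2 - 1) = (o - 1)*(o + 1)*(o + 1)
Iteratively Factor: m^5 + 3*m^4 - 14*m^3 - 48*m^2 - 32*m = (m - 4)*(m^4 + 7*m^3 + 14*m^2 + 8*m) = m*(m - 4)*(m^3 + 7*m^2 + 14*m + 8) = m*(m - 4)*(m + 4)*(m^2 + 3*m + 2) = m*(m - 4)*(m + 1)*(m + 4)*(m + 2)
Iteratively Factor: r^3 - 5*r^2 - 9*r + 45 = (r + 3)*(r^2 - 8*r + 15) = (r - 3)*(r + 3)*(r - 5)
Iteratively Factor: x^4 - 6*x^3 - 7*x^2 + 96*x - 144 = (x + 4)*(x^3 - 10*x^2 + 33*x - 36) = (x - 4)*(x + 4)*(x^2 - 6*x + 9) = (x - 4)*(x - 3)*(x + 4)*(x - 3)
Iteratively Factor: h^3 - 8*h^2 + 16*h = (h)*(h^2 - 8*h + 16) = h*(h - 4)*(h - 4)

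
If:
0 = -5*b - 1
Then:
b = -1/5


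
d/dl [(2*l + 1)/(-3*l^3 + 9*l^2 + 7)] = (-6*l^3 + 18*l^2 + 9*l*(l - 2)*(2*l + 1) + 14)/(-3*l^3 + 9*l^2 + 7)^2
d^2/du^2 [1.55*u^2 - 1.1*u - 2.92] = 3.10000000000000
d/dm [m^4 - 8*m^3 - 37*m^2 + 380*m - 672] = 4*m^3 - 24*m^2 - 74*m + 380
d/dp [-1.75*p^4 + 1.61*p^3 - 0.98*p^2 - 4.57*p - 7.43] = -7.0*p^3 + 4.83*p^2 - 1.96*p - 4.57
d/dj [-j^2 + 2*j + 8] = 2 - 2*j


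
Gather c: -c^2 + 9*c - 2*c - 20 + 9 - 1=-c^2 + 7*c - 12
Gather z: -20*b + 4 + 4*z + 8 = -20*b + 4*z + 12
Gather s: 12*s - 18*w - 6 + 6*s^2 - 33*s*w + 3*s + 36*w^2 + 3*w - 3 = 6*s^2 + s*(15 - 33*w) + 36*w^2 - 15*w - 9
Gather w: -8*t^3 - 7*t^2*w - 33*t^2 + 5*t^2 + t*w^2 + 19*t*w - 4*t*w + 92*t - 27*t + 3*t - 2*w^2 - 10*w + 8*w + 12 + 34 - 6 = -8*t^3 - 28*t^2 + 68*t + w^2*(t - 2) + w*(-7*t^2 + 15*t - 2) + 40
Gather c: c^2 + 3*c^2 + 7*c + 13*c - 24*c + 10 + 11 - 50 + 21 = 4*c^2 - 4*c - 8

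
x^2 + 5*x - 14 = (x - 2)*(x + 7)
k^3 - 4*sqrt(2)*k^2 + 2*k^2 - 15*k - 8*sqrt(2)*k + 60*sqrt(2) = (k - 3)*(k + 5)*(k - 4*sqrt(2))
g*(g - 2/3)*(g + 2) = g^3 + 4*g^2/3 - 4*g/3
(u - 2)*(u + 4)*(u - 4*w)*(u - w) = u^4 - 5*u^3*w + 2*u^3 + 4*u^2*w^2 - 10*u^2*w - 8*u^2 + 8*u*w^2 + 40*u*w - 32*w^2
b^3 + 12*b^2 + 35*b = b*(b + 5)*(b + 7)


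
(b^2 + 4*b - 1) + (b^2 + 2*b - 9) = 2*b^2 + 6*b - 10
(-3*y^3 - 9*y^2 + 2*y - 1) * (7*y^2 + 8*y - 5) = -21*y^5 - 87*y^4 - 43*y^3 + 54*y^2 - 18*y + 5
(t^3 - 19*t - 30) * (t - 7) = t^4 - 7*t^3 - 19*t^2 + 103*t + 210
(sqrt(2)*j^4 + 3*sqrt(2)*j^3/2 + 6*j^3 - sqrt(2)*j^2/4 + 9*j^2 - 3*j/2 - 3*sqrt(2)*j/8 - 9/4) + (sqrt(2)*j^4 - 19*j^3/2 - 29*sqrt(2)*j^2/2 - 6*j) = 2*sqrt(2)*j^4 - 7*j^3/2 + 3*sqrt(2)*j^3/2 - 59*sqrt(2)*j^2/4 + 9*j^2 - 15*j/2 - 3*sqrt(2)*j/8 - 9/4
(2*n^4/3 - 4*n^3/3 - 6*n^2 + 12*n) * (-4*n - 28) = -8*n^5/3 - 40*n^4/3 + 184*n^3/3 + 120*n^2 - 336*n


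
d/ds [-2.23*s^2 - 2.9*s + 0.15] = -4.46*s - 2.9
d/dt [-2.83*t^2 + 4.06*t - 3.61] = 4.06 - 5.66*t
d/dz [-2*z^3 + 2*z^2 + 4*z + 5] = -6*z^2 + 4*z + 4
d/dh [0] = 0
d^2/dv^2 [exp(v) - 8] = exp(v)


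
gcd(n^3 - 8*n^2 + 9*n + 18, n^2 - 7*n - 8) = n + 1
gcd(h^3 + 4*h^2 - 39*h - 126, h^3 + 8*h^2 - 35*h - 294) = h^2 + h - 42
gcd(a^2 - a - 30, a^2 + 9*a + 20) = a + 5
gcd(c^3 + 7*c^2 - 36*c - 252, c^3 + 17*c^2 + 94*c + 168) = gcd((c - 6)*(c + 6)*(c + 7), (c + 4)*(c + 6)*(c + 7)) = c^2 + 13*c + 42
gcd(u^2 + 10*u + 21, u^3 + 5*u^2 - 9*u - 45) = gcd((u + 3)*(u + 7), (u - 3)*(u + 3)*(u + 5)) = u + 3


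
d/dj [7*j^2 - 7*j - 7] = 14*j - 7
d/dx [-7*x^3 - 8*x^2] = x*(-21*x - 16)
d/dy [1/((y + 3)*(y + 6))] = (-2*y - 9)/(y^4 + 18*y^3 + 117*y^2 + 324*y + 324)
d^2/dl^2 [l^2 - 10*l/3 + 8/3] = 2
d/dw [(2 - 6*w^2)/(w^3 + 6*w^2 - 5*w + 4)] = 2*(3*w^4 + 12*w^2 - 36*w + 5)/(w^6 + 12*w^5 + 26*w^4 - 52*w^3 + 73*w^2 - 40*w + 16)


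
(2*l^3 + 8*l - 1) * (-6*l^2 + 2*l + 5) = -12*l^5 + 4*l^4 - 38*l^3 + 22*l^2 + 38*l - 5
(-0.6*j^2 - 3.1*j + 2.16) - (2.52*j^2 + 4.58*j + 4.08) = -3.12*j^2 - 7.68*j - 1.92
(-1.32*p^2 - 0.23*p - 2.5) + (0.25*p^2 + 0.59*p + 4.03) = -1.07*p^2 + 0.36*p + 1.53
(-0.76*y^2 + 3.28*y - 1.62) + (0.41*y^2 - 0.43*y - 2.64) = -0.35*y^2 + 2.85*y - 4.26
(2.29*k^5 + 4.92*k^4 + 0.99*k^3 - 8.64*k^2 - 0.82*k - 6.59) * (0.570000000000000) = 1.3053*k^5 + 2.8044*k^4 + 0.5643*k^3 - 4.9248*k^2 - 0.4674*k - 3.7563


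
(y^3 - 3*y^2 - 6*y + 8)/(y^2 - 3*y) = (y^3 - 3*y^2 - 6*y + 8)/(y*(y - 3))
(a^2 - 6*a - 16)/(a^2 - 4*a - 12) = (a - 8)/(a - 6)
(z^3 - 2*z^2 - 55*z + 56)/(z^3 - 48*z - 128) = (z^2 + 6*z - 7)/(z^2 + 8*z + 16)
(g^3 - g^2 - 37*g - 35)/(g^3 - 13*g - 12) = (g^2 - 2*g - 35)/(g^2 - g - 12)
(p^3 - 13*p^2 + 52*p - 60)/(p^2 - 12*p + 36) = (p^2 - 7*p + 10)/(p - 6)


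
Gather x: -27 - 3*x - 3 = -3*x - 30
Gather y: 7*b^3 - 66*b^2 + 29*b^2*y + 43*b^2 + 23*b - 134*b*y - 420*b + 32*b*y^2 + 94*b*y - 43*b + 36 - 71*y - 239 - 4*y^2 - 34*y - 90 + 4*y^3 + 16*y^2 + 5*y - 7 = 7*b^3 - 23*b^2 - 440*b + 4*y^3 + y^2*(32*b + 12) + y*(29*b^2 - 40*b - 100) - 300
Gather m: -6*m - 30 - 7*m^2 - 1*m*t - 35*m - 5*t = -7*m^2 + m*(-t - 41) - 5*t - 30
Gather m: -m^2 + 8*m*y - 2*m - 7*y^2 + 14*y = -m^2 + m*(8*y - 2) - 7*y^2 + 14*y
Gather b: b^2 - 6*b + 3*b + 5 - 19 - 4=b^2 - 3*b - 18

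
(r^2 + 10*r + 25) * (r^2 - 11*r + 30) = r^4 - r^3 - 55*r^2 + 25*r + 750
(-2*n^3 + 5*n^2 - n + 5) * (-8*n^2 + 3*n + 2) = 16*n^5 - 46*n^4 + 19*n^3 - 33*n^2 + 13*n + 10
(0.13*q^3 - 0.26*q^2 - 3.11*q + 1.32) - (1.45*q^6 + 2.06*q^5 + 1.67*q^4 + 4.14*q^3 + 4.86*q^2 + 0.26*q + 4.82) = -1.45*q^6 - 2.06*q^5 - 1.67*q^4 - 4.01*q^3 - 5.12*q^2 - 3.37*q - 3.5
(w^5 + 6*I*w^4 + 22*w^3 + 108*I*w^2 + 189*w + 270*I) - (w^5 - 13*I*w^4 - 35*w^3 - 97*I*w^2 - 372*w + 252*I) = 19*I*w^4 + 57*w^3 + 205*I*w^2 + 561*w + 18*I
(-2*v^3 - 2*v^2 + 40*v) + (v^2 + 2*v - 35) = -2*v^3 - v^2 + 42*v - 35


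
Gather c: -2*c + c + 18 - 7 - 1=10 - c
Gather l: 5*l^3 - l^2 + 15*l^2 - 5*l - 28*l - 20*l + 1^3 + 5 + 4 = 5*l^3 + 14*l^2 - 53*l + 10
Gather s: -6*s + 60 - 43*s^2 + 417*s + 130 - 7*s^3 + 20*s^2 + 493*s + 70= -7*s^3 - 23*s^2 + 904*s + 260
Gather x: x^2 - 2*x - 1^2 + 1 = x^2 - 2*x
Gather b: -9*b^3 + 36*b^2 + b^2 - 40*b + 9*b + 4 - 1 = -9*b^3 + 37*b^2 - 31*b + 3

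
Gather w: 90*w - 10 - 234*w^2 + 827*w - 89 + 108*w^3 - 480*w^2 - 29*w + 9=108*w^3 - 714*w^2 + 888*w - 90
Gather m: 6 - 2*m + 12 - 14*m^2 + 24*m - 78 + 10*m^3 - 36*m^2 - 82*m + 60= 10*m^3 - 50*m^2 - 60*m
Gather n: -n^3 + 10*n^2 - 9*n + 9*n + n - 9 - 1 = -n^3 + 10*n^2 + n - 10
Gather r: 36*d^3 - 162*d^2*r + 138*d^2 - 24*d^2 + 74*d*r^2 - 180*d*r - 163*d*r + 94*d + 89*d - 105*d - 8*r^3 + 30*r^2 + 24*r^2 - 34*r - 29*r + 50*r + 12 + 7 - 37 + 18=36*d^3 + 114*d^2 + 78*d - 8*r^3 + r^2*(74*d + 54) + r*(-162*d^2 - 343*d - 13)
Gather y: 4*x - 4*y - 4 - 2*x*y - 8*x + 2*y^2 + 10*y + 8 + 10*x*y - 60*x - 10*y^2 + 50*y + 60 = -64*x - 8*y^2 + y*(8*x + 56) + 64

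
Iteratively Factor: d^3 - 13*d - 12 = (d + 1)*(d^2 - d - 12) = (d + 1)*(d + 3)*(d - 4)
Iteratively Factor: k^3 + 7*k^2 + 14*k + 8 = (k + 2)*(k^2 + 5*k + 4) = (k + 1)*(k + 2)*(k + 4)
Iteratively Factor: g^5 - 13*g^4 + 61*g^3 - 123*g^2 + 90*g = (g - 3)*(g^4 - 10*g^3 + 31*g^2 - 30*g) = g*(g - 3)*(g^3 - 10*g^2 + 31*g - 30) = g*(g - 3)^2*(g^2 - 7*g + 10) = g*(g - 3)^2*(g - 2)*(g - 5)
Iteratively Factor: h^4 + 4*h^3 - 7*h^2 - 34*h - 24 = (h - 3)*(h^3 + 7*h^2 + 14*h + 8) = (h - 3)*(h + 1)*(h^2 + 6*h + 8) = (h - 3)*(h + 1)*(h + 4)*(h + 2)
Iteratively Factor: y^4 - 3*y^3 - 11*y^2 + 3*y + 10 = (y + 2)*(y^3 - 5*y^2 - y + 5) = (y - 5)*(y + 2)*(y^2 - 1) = (y - 5)*(y - 1)*(y + 2)*(y + 1)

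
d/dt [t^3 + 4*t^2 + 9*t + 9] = 3*t^2 + 8*t + 9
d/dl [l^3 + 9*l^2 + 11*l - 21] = 3*l^2 + 18*l + 11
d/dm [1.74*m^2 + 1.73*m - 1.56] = 3.48*m + 1.73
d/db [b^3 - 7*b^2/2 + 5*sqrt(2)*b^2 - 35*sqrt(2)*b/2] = 3*b^2 - 7*b + 10*sqrt(2)*b - 35*sqrt(2)/2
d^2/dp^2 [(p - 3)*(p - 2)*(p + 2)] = 6*p - 6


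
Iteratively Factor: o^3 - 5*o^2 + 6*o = (o - 2)*(o^2 - 3*o) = o*(o - 2)*(o - 3)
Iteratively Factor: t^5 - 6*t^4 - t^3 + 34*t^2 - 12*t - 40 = (t + 2)*(t^4 - 8*t^3 + 15*t^2 + 4*t - 20) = (t + 1)*(t + 2)*(t^3 - 9*t^2 + 24*t - 20) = (t - 2)*(t + 1)*(t + 2)*(t^2 - 7*t + 10) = (t - 2)^2*(t + 1)*(t + 2)*(t - 5)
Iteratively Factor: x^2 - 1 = (x - 1)*(x + 1)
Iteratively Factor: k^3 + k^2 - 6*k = (k + 3)*(k^2 - 2*k) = k*(k + 3)*(k - 2)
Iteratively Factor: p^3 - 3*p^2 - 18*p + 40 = (p - 5)*(p^2 + 2*p - 8) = (p - 5)*(p - 2)*(p + 4)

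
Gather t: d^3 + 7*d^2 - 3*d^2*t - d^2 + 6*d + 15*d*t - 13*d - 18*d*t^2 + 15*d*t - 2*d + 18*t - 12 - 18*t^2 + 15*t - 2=d^3 + 6*d^2 - 9*d + t^2*(-18*d - 18) + t*(-3*d^2 + 30*d + 33) - 14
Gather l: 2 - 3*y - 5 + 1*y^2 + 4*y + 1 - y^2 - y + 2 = 0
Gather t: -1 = -1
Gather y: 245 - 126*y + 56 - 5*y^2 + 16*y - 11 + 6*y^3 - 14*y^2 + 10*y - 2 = 6*y^3 - 19*y^2 - 100*y + 288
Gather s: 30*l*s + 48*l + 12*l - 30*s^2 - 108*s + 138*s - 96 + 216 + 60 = 60*l - 30*s^2 + s*(30*l + 30) + 180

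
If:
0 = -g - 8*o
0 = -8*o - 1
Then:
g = 1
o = -1/8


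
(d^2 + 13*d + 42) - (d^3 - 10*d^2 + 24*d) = -d^3 + 11*d^2 - 11*d + 42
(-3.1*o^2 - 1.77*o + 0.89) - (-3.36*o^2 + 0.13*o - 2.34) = 0.26*o^2 - 1.9*o + 3.23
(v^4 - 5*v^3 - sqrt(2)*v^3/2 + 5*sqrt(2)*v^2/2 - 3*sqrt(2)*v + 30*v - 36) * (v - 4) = v^5 - 9*v^4 - sqrt(2)*v^4/2 + 9*sqrt(2)*v^3/2 + 20*v^3 - 13*sqrt(2)*v^2 + 30*v^2 - 156*v + 12*sqrt(2)*v + 144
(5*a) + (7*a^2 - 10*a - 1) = 7*a^2 - 5*a - 1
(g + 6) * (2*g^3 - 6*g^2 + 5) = 2*g^4 + 6*g^3 - 36*g^2 + 5*g + 30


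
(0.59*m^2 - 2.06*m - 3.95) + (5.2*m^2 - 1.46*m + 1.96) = 5.79*m^2 - 3.52*m - 1.99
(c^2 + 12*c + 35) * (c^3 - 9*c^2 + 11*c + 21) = c^5 + 3*c^4 - 62*c^3 - 162*c^2 + 637*c + 735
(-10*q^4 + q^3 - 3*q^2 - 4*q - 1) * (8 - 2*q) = 20*q^5 - 82*q^4 + 14*q^3 - 16*q^2 - 30*q - 8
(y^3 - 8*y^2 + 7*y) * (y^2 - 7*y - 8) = y^5 - 15*y^4 + 55*y^3 + 15*y^2 - 56*y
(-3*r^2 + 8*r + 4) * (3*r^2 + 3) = -9*r^4 + 24*r^3 + 3*r^2 + 24*r + 12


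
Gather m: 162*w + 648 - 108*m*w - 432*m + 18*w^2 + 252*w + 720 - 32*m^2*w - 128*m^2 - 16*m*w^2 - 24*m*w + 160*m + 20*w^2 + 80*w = m^2*(-32*w - 128) + m*(-16*w^2 - 132*w - 272) + 38*w^2 + 494*w + 1368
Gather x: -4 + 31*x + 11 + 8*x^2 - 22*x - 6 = 8*x^2 + 9*x + 1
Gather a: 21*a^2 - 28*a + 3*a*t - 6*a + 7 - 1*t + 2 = 21*a^2 + a*(3*t - 34) - t + 9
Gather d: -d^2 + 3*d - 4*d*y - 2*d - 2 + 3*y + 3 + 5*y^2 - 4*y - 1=-d^2 + d*(1 - 4*y) + 5*y^2 - y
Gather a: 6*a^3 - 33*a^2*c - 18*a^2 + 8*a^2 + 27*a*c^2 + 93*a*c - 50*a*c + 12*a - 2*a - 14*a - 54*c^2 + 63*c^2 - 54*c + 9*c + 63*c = 6*a^3 + a^2*(-33*c - 10) + a*(27*c^2 + 43*c - 4) + 9*c^2 + 18*c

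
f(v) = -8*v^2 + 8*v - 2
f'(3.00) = -40.00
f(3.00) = -50.00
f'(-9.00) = 152.00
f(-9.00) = -722.00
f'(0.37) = 2.08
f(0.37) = -0.14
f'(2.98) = -39.68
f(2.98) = -49.20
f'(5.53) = -80.48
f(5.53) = -202.41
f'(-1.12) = 25.92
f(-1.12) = -21.00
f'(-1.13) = 26.08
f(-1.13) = -21.26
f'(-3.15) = 58.40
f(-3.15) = -106.58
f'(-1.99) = 39.84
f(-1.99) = -49.60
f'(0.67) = -2.72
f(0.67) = -0.23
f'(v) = 8 - 16*v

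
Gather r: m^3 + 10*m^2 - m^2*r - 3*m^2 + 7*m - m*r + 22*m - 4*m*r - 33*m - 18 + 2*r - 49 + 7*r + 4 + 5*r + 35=m^3 + 7*m^2 - 4*m + r*(-m^2 - 5*m + 14) - 28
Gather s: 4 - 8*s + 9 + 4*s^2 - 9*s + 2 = 4*s^2 - 17*s + 15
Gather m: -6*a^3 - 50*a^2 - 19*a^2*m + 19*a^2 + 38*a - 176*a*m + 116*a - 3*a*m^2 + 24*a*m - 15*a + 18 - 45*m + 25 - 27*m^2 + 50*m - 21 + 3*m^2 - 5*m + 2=-6*a^3 - 31*a^2 + 139*a + m^2*(-3*a - 24) + m*(-19*a^2 - 152*a) + 24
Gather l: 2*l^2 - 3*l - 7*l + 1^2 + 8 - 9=2*l^2 - 10*l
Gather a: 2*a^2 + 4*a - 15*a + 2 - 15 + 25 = 2*a^2 - 11*a + 12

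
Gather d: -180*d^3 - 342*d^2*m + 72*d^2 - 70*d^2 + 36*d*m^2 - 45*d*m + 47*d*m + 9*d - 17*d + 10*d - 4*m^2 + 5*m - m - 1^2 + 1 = -180*d^3 + d^2*(2 - 342*m) + d*(36*m^2 + 2*m + 2) - 4*m^2 + 4*m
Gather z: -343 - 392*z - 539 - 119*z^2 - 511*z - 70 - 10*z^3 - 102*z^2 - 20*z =-10*z^3 - 221*z^2 - 923*z - 952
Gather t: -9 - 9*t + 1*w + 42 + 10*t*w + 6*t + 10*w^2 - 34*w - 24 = t*(10*w - 3) + 10*w^2 - 33*w + 9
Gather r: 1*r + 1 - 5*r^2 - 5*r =-5*r^2 - 4*r + 1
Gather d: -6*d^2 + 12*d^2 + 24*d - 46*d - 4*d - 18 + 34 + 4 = 6*d^2 - 26*d + 20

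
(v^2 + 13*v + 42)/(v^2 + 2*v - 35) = (v + 6)/(v - 5)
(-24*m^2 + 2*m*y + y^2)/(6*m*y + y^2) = (-4*m + y)/y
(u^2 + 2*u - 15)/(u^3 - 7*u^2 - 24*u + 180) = (u - 3)/(u^2 - 12*u + 36)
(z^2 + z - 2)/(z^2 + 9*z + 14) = (z - 1)/(z + 7)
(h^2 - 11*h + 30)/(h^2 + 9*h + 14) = (h^2 - 11*h + 30)/(h^2 + 9*h + 14)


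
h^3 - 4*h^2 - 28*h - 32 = (h - 8)*(h + 2)^2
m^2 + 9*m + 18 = (m + 3)*(m + 6)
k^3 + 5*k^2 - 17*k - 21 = (k - 3)*(k + 1)*(k + 7)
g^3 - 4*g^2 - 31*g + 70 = (g - 7)*(g - 2)*(g + 5)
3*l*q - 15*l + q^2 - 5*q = (3*l + q)*(q - 5)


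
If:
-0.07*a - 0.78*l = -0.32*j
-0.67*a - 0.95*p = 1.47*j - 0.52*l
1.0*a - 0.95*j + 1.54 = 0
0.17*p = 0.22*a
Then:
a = -0.62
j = 0.97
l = 0.45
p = -0.81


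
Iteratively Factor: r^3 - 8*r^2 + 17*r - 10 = (r - 5)*(r^2 - 3*r + 2) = (r - 5)*(r - 2)*(r - 1)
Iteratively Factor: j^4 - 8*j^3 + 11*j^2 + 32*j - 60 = (j - 5)*(j^3 - 3*j^2 - 4*j + 12) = (j - 5)*(j + 2)*(j^2 - 5*j + 6) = (j - 5)*(j - 2)*(j + 2)*(j - 3)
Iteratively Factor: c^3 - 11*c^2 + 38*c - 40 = (c - 5)*(c^2 - 6*c + 8) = (c - 5)*(c - 2)*(c - 4)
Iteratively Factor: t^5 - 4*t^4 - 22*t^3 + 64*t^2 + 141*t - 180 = (t + 3)*(t^4 - 7*t^3 - t^2 + 67*t - 60) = (t - 5)*(t + 3)*(t^3 - 2*t^2 - 11*t + 12) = (t - 5)*(t - 4)*(t + 3)*(t^2 + 2*t - 3) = (t - 5)*(t - 4)*(t + 3)^2*(t - 1)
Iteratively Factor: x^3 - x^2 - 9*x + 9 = (x - 3)*(x^2 + 2*x - 3) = (x - 3)*(x + 3)*(x - 1)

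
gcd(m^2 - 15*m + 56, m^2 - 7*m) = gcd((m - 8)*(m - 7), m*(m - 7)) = m - 7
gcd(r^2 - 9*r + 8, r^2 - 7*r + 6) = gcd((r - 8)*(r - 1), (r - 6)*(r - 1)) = r - 1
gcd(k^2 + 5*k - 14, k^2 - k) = 1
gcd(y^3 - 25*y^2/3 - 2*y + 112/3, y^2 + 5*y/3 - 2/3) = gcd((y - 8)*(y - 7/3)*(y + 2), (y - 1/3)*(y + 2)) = y + 2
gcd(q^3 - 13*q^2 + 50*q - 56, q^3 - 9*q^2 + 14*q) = q^2 - 9*q + 14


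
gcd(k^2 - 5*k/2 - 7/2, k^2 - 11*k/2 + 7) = k - 7/2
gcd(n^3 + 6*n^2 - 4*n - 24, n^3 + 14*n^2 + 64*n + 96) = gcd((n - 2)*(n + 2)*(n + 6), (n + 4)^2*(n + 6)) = n + 6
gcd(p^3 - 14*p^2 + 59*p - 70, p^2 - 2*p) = p - 2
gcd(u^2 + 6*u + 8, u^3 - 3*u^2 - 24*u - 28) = u + 2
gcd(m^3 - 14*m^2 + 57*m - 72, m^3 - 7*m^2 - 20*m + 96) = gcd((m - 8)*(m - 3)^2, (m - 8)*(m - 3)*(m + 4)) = m^2 - 11*m + 24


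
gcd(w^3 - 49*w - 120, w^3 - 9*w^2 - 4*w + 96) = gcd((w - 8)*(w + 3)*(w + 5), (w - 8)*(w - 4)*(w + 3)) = w^2 - 5*w - 24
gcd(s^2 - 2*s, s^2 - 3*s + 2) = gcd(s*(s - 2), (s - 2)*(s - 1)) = s - 2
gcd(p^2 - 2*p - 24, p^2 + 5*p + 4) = p + 4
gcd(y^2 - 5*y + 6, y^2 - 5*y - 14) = 1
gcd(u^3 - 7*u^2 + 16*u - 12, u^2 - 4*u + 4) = u^2 - 4*u + 4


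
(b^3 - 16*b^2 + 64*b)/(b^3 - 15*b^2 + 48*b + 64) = b/(b + 1)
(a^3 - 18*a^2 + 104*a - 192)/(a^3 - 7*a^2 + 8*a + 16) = (a^2 - 14*a + 48)/(a^2 - 3*a - 4)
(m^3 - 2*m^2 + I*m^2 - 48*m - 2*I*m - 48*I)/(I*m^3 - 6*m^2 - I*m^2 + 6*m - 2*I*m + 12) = (-I*m^3 + m^2*(1 + 2*I) + m*(-2 + 48*I) - 48)/(m^3 + m^2*(-1 + 6*I) + m*(-2 - 6*I) - 12*I)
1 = 1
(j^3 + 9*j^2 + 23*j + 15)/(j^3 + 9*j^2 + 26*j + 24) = (j^2 + 6*j + 5)/(j^2 + 6*j + 8)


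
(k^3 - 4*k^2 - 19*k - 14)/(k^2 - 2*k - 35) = (k^2 + 3*k + 2)/(k + 5)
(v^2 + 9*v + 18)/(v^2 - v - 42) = (v + 3)/(v - 7)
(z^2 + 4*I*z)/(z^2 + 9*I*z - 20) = z/(z + 5*I)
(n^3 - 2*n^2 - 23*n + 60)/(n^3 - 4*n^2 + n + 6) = (n^2 + n - 20)/(n^2 - n - 2)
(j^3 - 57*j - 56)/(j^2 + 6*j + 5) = (j^2 - j - 56)/(j + 5)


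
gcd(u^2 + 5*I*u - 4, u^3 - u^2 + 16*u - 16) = u + 4*I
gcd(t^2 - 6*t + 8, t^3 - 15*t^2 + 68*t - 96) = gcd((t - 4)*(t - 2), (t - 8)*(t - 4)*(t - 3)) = t - 4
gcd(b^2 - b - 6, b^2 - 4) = b + 2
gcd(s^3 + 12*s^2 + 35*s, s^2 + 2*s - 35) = s + 7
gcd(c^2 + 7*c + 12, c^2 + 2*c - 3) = c + 3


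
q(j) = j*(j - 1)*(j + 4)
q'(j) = j*(j - 1) + j*(j + 4) + (j - 1)*(j + 4) = 3*j^2 + 6*j - 4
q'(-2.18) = -2.82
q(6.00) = 300.00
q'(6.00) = 140.00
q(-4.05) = -1.02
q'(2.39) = 27.48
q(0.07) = -0.26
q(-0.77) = 4.40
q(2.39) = 21.23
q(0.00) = 0.00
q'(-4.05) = 20.91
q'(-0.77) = -6.84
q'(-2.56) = 0.30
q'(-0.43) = -6.03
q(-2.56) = 13.12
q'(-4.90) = 38.63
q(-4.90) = -26.02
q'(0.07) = -3.57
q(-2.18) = 12.62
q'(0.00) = -4.00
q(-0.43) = 2.20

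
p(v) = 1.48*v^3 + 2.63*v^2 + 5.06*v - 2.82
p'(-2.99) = 29.03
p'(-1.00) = 4.24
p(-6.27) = -295.96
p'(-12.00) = 581.30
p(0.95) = 5.63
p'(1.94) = 31.97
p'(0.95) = 14.06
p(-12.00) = -2242.26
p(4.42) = 198.73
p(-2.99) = -34.00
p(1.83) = 24.32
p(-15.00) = -4481.97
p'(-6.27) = 146.63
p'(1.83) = 29.55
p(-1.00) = -6.73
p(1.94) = 27.70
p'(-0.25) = 4.02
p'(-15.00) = 925.16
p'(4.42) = 115.05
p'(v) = 4.44*v^2 + 5.26*v + 5.06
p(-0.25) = -3.94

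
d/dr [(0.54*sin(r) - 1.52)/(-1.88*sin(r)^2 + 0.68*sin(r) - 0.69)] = (1.0152*sin(r)^2 - 5.7152*sin(r) + 0.661)*cos(r)/(3.5344*sin(r)^4 - 2.5568*sin(r)^3 + 3.0568*sin(r)^2 - 0.9384*sin(r) + 0.4761)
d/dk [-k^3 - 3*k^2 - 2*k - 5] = -3*k^2 - 6*k - 2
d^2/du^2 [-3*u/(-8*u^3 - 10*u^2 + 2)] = 3*u*(4*u^2*(6*u + 5)^2 - 3*(8*u + 5)*(4*u^3 + 5*u^2 - 1))/(4*u^3 + 5*u^2 - 1)^3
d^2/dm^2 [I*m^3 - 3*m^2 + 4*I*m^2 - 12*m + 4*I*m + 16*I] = 6*I*m - 6 + 8*I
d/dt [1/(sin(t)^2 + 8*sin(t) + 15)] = -2*(sin(t) + 4)*cos(t)/(sin(t)^2 + 8*sin(t) + 15)^2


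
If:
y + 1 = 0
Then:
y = -1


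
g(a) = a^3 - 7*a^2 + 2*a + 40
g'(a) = 3*a^2 - 14*a + 2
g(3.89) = 0.72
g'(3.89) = -7.06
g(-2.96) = -53.19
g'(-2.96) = 69.72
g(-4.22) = -168.25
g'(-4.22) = 114.51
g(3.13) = 8.35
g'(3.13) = -12.43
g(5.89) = 13.27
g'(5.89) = 23.62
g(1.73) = 27.69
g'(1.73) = -13.24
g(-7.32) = -741.94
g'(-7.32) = 265.23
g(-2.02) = -0.85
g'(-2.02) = 42.52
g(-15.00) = -4940.00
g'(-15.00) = 887.00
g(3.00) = 10.00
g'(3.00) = -13.00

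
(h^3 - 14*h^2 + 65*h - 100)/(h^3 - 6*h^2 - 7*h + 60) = (h - 5)/(h + 3)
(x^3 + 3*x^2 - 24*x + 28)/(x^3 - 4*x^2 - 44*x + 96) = (x^2 + 5*x - 14)/(x^2 - 2*x - 48)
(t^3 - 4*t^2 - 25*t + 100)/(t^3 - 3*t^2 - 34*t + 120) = (t + 5)/(t + 6)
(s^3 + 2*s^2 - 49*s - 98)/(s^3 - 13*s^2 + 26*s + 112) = (s + 7)/(s - 8)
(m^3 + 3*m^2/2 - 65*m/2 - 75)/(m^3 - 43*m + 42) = (2*m^2 + 15*m + 25)/(2*(m^2 + 6*m - 7))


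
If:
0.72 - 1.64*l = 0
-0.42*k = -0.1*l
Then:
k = 0.10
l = 0.44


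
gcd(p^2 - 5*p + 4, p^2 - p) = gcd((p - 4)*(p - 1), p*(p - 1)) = p - 1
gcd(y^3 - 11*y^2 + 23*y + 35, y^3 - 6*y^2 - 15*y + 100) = y - 5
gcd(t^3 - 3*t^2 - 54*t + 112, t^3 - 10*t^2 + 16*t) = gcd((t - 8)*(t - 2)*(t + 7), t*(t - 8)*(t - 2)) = t^2 - 10*t + 16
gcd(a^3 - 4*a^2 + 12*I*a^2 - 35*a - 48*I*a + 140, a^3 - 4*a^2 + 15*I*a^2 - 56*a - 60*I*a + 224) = a^2 + a*(-4 + 7*I) - 28*I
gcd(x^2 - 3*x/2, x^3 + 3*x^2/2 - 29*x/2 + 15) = x - 3/2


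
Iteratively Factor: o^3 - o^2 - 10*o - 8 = (o + 1)*(o^2 - 2*o - 8) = (o + 1)*(o + 2)*(o - 4)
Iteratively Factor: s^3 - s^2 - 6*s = (s)*(s^2 - s - 6) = s*(s - 3)*(s + 2)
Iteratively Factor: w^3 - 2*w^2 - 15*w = (w)*(w^2 - 2*w - 15) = w*(w - 5)*(w + 3)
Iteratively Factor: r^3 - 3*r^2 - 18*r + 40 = (r - 2)*(r^2 - r - 20) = (r - 2)*(r + 4)*(r - 5)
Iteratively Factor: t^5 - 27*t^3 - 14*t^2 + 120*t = (t - 2)*(t^4 + 2*t^3 - 23*t^2 - 60*t) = (t - 2)*(t + 4)*(t^3 - 2*t^2 - 15*t) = t*(t - 2)*(t + 4)*(t^2 - 2*t - 15) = t*(t - 5)*(t - 2)*(t + 4)*(t + 3)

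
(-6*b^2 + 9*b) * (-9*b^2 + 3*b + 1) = 54*b^4 - 99*b^3 + 21*b^2 + 9*b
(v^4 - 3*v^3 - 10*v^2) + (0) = v^4 - 3*v^3 - 10*v^2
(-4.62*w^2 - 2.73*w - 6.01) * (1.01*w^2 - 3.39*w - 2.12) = -4.6662*w^4 + 12.9045*w^3 + 12.979*w^2 + 26.1615*w + 12.7412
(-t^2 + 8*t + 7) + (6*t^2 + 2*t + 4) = 5*t^2 + 10*t + 11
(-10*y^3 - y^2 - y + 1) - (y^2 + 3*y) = -10*y^3 - 2*y^2 - 4*y + 1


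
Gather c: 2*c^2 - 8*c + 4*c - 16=2*c^2 - 4*c - 16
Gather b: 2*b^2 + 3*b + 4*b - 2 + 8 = 2*b^2 + 7*b + 6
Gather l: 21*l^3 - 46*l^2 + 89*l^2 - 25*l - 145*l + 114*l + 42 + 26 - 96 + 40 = 21*l^3 + 43*l^2 - 56*l + 12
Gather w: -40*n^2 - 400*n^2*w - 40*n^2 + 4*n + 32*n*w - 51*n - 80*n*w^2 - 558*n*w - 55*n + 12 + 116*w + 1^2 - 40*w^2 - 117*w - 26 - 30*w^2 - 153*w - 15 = -80*n^2 - 102*n + w^2*(-80*n - 70) + w*(-400*n^2 - 526*n - 154) - 28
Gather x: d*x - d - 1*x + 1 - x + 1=-d + x*(d - 2) + 2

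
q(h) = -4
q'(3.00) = 0.00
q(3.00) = -4.00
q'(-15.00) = 0.00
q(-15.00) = -4.00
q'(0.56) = 0.00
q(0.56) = -4.00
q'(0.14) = 0.00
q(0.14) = -4.00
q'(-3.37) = 0.00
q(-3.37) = -4.00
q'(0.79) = 0.00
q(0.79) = -4.00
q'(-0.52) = 0.00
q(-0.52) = -4.00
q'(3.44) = 0.00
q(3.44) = -4.00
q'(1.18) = 0.00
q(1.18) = -4.00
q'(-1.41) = 0.00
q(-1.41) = -4.00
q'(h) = 0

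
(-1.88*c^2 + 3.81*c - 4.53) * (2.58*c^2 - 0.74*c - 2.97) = -4.8504*c^4 + 11.221*c^3 - 8.9232*c^2 - 7.9635*c + 13.4541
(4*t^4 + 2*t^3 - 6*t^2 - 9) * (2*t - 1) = 8*t^5 - 14*t^3 + 6*t^2 - 18*t + 9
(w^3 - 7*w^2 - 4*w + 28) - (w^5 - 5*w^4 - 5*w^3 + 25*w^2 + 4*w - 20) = -w^5 + 5*w^4 + 6*w^3 - 32*w^2 - 8*w + 48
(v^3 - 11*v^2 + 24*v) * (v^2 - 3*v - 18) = v^5 - 14*v^4 + 39*v^3 + 126*v^2 - 432*v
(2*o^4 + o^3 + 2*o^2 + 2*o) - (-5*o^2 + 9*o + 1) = 2*o^4 + o^3 + 7*o^2 - 7*o - 1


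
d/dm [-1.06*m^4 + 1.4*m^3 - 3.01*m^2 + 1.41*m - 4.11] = -4.24*m^3 + 4.2*m^2 - 6.02*m + 1.41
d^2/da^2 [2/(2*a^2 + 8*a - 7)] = 8*(-2*a^2 - 8*a + 8*(a + 2)^2 + 7)/(2*a^2 + 8*a - 7)^3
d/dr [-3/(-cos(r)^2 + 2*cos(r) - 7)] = 6*(cos(r) - 1)*sin(r)/(cos(r)^2 - 2*cos(r) + 7)^2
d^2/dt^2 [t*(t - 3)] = 2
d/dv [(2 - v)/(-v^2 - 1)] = (v^2 - 2*v*(v - 2) + 1)/(v^2 + 1)^2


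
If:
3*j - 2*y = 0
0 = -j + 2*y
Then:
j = 0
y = 0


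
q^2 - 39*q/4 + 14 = (q - 8)*(q - 7/4)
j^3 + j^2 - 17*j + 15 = (j - 3)*(j - 1)*(j + 5)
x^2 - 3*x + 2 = (x - 2)*(x - 1)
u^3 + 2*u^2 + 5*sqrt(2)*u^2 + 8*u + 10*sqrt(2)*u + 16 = (u + 2)*(u + sqrt(2))*(u + 4*sqrt(2))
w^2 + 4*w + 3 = (w + 1)*(w + 3)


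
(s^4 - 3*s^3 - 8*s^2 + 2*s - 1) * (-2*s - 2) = -2*s^5 + 4*s^4 + 22*s^3 + 12*s^2 - 2*s + 2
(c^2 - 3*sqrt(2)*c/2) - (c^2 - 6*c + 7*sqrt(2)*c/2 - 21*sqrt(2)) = -5*sqrt(2)*c + 6*c + 21*sqrt(2)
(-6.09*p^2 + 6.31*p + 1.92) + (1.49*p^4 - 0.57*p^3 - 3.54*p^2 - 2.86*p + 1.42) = 1.49*p^4 - 0.57*p^3 - 9.63*p^2 + 3.45*p + 3.34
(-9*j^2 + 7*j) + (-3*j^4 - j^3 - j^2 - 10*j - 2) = -3*j^4 - j^3 - 10*j^2 - 3*j - 2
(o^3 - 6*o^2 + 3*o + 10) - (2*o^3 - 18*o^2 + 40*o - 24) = -o^3 + 12*o^2 - 37*o + 34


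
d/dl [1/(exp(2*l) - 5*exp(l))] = (5 - 2*exp(l))*exp(-l)/(exp(l) - 5)^2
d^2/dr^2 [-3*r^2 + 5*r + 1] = -6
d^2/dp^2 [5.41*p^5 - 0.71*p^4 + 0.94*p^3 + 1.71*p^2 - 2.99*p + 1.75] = 108.2*p^3 - 8.52*p^2 + 5.64*p + 3.42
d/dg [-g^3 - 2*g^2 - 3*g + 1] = -3*g^2 - 4*g - 3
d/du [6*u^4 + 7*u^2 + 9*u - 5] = 24*u^3 + 14*u + 9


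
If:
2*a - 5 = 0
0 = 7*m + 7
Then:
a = 5/2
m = -1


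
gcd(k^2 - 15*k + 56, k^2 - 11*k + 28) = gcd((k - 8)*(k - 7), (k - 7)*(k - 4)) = k - 7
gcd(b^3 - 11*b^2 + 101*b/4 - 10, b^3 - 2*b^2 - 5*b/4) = b - 5/2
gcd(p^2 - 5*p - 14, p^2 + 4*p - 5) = 1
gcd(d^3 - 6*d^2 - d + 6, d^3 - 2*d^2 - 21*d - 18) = d^2 - 5*d - 6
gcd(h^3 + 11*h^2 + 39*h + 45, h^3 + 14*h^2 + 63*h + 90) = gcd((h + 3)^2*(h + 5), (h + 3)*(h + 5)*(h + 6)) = h^2 + 8*h + 15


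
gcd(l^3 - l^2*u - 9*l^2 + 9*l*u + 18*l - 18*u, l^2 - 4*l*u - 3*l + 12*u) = l - 3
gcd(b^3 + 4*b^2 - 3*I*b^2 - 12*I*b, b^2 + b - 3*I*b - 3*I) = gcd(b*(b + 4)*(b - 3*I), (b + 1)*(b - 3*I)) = b - 3*I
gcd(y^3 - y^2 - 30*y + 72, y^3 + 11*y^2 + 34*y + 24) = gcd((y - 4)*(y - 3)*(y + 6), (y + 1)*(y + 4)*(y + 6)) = y + 6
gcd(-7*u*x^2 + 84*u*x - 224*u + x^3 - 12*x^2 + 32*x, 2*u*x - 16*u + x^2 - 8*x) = x - 8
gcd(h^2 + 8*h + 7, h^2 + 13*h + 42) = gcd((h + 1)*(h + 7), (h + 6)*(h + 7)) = h + 7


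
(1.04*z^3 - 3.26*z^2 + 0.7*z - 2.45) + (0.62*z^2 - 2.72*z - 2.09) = 1.04*z^3 - 2.64*z^2 - 2.02*z - 4.54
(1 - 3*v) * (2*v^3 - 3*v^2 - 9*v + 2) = -6*v^4 + 11*v^3 + 24*v^2 - 15*v + 2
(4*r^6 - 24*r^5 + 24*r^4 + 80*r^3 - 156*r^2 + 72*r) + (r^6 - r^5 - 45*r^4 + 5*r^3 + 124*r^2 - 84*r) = 5*r^6 - 25*r^5 - 21*r^4 + 85*r^3 - 32*r^2 - 12*r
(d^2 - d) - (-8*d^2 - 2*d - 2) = 9*d^2 + d + 2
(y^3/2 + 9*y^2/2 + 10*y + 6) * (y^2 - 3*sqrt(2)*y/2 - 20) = y^5/2 - 3*sqrt(2)*y^4/4 + 9*y^4/2 - 27*sqrt(2)*y^3/4 - 84*y^2 - 15*sqrt(2)*y^2 - 200*y - 9*sqrt(2)*y - 120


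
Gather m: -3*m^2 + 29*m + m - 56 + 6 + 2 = -3*m^2 + 30*m - 48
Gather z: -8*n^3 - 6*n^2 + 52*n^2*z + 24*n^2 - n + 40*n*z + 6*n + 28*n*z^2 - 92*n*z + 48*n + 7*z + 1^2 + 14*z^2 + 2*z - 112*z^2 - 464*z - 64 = -8*n^3 + 18*n^2 + 53*n + z^2*(28*n - 98) + z*(52*n^2 - 52*n - 455) - 63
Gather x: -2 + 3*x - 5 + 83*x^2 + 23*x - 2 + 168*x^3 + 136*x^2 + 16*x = 168*x^3 + 219*x^2 + 42*x - 9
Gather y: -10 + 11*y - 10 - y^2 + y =-y^2 + 12*y - 20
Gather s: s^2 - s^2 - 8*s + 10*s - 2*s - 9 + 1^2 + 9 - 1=0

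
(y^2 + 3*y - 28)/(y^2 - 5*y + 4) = (y + 7)/(y - 1)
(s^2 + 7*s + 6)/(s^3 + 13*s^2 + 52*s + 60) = (s + 1)/(s^2 + 7*s + 10)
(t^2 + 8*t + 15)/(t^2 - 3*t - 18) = (t + 5)/(t - 6)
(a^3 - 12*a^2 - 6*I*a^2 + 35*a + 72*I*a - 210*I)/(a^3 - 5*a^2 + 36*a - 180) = (a - 7)/(a + 6*I)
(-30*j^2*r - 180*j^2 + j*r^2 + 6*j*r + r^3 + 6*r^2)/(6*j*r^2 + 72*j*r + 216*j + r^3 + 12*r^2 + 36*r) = (-5*j + r)/(r + 6)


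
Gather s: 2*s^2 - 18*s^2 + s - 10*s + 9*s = -16*s^2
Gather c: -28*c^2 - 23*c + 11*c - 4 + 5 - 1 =-28*c^2 - 12*c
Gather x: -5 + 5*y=5*y - 5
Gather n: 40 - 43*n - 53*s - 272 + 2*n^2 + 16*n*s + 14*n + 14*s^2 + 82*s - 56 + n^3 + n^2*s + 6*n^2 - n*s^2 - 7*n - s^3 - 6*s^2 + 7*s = n^3 + n^2*(s + 8) + n*(-s^2 + 16*s - 36) - s^3 + 8*s^2 + 36*s - 288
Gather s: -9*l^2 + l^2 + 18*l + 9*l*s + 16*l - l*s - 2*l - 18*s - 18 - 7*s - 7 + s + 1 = -8*l^2 + 32*l + s*(8*l - 24) - 24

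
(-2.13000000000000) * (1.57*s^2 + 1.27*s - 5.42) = -3.3441*s^2 - 2.7051*s + 11.5446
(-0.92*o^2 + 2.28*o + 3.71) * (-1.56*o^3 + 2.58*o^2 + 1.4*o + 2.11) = 1.4352*o^5 - 5.9304*o^4 - 1.1932*o^3 + 10.8226*o^2 + 10.0048*o + 7.8281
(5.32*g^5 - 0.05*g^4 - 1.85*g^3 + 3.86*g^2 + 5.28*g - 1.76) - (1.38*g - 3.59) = 5.32*g^5 - 0.05*g^4 - 1.85*g^3 + 3.86*g^2 + 3.9*g + 1.83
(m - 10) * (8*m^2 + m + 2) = 8*m^3 - 79*m^2 - 8*m - 20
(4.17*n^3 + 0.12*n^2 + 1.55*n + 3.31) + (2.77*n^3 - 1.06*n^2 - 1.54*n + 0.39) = 6.94*n^3 - 0.94*n^2 + 0.01*n + 3.7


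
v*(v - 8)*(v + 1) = v^3 - 7*v^2 - 8*v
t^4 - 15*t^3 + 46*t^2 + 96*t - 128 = (t - 8)^2*(t - 1)*(t + 2)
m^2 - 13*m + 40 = (m - 8)*(m - 5)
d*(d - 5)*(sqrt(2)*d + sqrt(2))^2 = 2*d^4 - 6*d^3 - 18*d^2 - 10*d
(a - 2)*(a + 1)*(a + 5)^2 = a^4 + 9*a^3 + 13*a^2 - 45*a - 50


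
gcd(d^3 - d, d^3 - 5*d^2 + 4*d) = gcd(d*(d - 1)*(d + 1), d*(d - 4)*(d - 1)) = d^2 - d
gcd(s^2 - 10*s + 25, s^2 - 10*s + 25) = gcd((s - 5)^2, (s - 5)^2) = s^2 - 10*s + 25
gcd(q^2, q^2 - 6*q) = q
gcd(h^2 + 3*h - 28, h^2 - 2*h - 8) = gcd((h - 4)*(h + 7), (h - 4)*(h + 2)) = h - 4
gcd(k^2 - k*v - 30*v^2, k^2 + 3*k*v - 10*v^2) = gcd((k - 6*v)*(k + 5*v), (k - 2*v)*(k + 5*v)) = k + 5*v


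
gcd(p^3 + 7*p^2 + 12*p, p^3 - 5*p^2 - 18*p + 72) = p + 4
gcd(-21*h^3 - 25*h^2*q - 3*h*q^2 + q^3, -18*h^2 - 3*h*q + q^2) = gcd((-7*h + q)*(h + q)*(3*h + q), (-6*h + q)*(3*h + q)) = 3*h + q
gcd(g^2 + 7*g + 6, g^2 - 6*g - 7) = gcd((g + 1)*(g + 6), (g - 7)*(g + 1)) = g + 1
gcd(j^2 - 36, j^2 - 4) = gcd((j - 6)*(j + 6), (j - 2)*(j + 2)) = 1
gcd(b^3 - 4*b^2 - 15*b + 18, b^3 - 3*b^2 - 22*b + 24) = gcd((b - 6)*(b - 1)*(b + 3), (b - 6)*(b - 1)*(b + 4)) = b^2 - 7*b + 6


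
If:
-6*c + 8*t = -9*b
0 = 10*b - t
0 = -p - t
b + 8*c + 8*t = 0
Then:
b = 0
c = 0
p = 0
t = 0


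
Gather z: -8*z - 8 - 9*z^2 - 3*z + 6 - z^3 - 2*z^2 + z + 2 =-z^3 - 11*z^2 - 10*z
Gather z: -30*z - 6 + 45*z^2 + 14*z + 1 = 45*z^2 - 16*z - 5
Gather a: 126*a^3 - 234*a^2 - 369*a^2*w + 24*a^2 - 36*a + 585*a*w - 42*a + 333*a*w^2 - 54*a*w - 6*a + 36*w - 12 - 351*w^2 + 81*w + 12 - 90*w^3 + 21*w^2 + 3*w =126*a^3 + a^2*(-369*w - 210) + a*(333*w^2 + 531*w - 84) - 90*w^3 - 330*w^2 + 120*w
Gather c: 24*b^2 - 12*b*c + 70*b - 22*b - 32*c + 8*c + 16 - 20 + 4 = 24*b^2 + 48*b + c*(-12*b - 24)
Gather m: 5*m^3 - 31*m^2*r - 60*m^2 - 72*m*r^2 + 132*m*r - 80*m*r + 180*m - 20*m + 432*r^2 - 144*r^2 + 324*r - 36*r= 5*m^3 + m^2*(-31*r - 60) + m*(-72*r^2 + 52*r + 160) + 288*r^2 + 288*r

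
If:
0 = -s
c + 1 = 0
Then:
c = -1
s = 0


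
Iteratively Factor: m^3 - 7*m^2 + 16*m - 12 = (m - 2)*(m^2 - 5*m + 6) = (m - 3)*(m - 2)*(m - 2)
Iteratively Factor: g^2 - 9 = (g - 3)*(g + 3)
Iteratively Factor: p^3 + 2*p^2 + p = (p + 1)*(p^2 + p) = (p + 1)^2*(p)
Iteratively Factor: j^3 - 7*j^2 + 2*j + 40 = (j + 2)*(j^2 - 9*j + 20) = (j - 4)*(j + 2)*(j - 5)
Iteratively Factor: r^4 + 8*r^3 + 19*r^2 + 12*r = (r)*(r^3 + 8*r^2 + 19*r + 12) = r*(r + 1)*(r^2 + 7*r + 12) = r*(r + 1)*(r + 3)*(r + 4)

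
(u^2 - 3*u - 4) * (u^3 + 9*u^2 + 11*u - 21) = u^5 + 6*u^4 - 20*u^3 - 90*u^2 + 19*u + 84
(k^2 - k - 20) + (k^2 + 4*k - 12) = 2*k^2 + 3*k - 32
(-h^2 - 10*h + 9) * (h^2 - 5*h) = -h^4 - 5*h^3 + 59*h^2 - 45*h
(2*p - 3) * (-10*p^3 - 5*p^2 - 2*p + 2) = -20*p^4 + 20*p^3 + 11*p^2 + 10*p - 6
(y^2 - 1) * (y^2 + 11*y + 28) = y^4 + 11*y^3 + 27*y^2 - 11*y - 28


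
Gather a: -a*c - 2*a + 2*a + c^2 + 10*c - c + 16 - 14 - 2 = -a*c + c^2 + 9*c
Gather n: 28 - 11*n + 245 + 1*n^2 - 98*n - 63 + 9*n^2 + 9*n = 10*n^2 - 100*n + 210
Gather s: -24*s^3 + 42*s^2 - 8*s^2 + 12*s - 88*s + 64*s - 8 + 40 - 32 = -24*s^3 + 34*s^2 - 12*s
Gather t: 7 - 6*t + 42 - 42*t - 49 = -48*t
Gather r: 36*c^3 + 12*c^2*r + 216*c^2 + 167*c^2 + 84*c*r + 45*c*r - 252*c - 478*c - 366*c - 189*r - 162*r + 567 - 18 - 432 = 36*c^3 + 383*c^2 - 1096*c + r*(12*c^2 + 129*c - 351) + 117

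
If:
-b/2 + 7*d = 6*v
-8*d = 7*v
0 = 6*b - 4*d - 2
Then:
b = 97/284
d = 7/568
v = -1/71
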